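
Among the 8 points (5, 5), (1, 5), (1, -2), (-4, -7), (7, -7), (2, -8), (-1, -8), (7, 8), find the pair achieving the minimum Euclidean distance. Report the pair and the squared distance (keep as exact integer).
Pair = ((2, -8), (-1, -8)); squared distance = 9

Compute all C(8, 2) = 28 pairwise squared distances (x_i − x_j)² + (y_i − y_j)². The minimum is 9, attained by the pair ((2, -8), (-1, -8)).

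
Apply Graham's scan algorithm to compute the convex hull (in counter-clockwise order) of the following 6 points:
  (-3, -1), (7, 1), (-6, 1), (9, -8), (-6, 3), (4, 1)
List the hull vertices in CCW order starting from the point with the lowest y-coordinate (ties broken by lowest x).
Hull (CCW) = [(9, -8), (7, 1), (-6, 3), (-6, 1), (-3, -1)]

Graham scan procedure:
  1. Find the pivot p₀ = point with lowest y (tie → lowest x): (9, -8).
  2. Sort the remaining points by polar angle around p₀.
  3. Walk through sorted points, maintaining a stack; pop the top while the last three entries make a non-left turn (cross product ≤ 0).
  4. Final stack is the convex hull in CCW order: (9, -8), (7, 1), (-6, 3), (-6, 1), (-3, -1).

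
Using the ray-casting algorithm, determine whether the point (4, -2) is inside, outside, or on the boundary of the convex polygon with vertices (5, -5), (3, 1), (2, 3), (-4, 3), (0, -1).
The point (4, -2) lies on the polygon boundary

Boundary check: the query satisfies the collinearity and bounding-box conditions for some polygon edge, so it lies exactly on the boundary.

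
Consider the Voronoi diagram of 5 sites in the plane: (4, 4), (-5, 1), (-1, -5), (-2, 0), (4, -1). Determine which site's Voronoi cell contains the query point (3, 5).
Nearest site = (4, 4)

The Voronoi cell of site s contains exactly those query points closer to s than to any other site. Compute squared distances from q = (3, 5) to each site:
  (4 − 3)² + (4 − 5)² = 2
  (4 − 3)² + (-1 − 5)² = 37
  (-2 − 3)² + (0 − 5)² = 50
  (-5 − 3)² + (1 − 5)² = 80
  (-1 − 3)² + (-5 − 5)² = 116
Minimum is attained by (4, 4), so q lies in its Voronoi cell.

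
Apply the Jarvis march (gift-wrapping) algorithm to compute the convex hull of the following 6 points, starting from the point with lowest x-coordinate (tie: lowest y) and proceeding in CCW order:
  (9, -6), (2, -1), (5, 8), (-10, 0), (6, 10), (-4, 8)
Hull (CCW) = [(-10, 0), (9, -6), (6, 10), (-4, 8)]

Jarvis march: at each step, from the current hull vertex p, select the next vertex q as the point such that every other point lies strictly to the left of (or on) the directed line p → q. (Equivalently: for every other point r, the cross product (q − p) × (r − p) ≥ 0.)
Starting point (lowest x, tie lowest y): (-10, 0). Wrap until returning to start. Resulting hull: (-10, 0), (9, -6), (6, 10), (-4, 8).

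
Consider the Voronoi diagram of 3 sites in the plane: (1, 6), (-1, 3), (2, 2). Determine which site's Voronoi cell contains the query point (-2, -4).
Nearest site = (-1, 3)

The Voronoi cell of site s contains exactly those query points closer to s than to any other site. Compute squared distances from q = (-2, -4) to each site:
  (-1 − -2)² + (3 − -4)² = 50
  (2 − -2)² + (2 − -4)² = 52
  (1 − -2)² + (6 − -4)² = 109
Minimum is attained by (-1, 3), so q lies in its Voronoi cell.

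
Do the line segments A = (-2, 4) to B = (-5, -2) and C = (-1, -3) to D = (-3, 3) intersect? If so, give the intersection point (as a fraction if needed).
Yes; intersection at (-14/5, 12/5) (t = 4/15 on AB, s = 9/10 on CD)

Parametrize AB as A + t(B − A) = (-2 + -3 t, 4 + -6 t) and CD as C + s(D − C) = (-1 + -2 s, -3 + 6 s). Solve the linear system for (t, s). Determinant = 30 ≠ 0, so a unique intersection of the containing lines exists. Solution: t = 4/15, s = 9/10 — both in [0, 1], so the segments cross. Intersection point: (-14/5, 12/5).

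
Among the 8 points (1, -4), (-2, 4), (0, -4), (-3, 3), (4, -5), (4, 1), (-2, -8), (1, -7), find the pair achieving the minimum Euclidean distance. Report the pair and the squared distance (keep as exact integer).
Pair = ((1, -4), (0, -4)); squared distance = 1

Compute all C(8, 2) = 28 pairwise squared distances (x_i − x_j)² + (y_i − y_j)². The minimum is 1, attained by the pair ((1, -4), (0, -4)).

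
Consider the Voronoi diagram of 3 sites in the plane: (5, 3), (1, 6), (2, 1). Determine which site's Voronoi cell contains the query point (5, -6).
Nearest site = (2, 1)

The Voronoi cell of site s contains exactly those query points closer to s than to any other site. Compute squared distances from q = (5, -6) to each site:
  (2 − 5)² + (1 − -6)² = 58
  (5 − 5)² + (3 − -6)² = 81
  (1 − 5)² + (6 − -6)² = 160
Minimum is attained by (2, 1), so q lies in its Voronoi cell.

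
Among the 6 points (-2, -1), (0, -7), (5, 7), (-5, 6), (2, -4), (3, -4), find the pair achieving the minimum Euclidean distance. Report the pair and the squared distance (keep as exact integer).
Pair = ((2, -4), (3, -4)); squared distance = 1

Compute all C(6, 2) = 15 pairwise squared distances (x_i − x_j)² + (y_i − y_j)². The minimum is 1, attained by the pair ((2, -4), (3, -4)).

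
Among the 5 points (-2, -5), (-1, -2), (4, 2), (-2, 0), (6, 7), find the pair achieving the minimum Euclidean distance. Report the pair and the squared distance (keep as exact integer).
Pair = ((-1, -2), (-2, 0)); squared distance = 5

Compute all C(5, 2) = 10 pairwise squared distances (x_i − x_j)² + (y_i − y_j)². The minimum is 5, attained by the pair ((-1, -2), (-2, 0)).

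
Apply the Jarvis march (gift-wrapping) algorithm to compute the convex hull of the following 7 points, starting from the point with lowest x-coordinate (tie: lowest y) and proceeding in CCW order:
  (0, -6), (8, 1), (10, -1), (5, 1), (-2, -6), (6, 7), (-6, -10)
Hull (CCW) = [(-6, -10), (10, -1), (6, 7)]

Jarvis march: at each step, from the current hull vertex p, select the next vertex q as the point such that every other point lies strictly to the left of (or on) the directed line p → q. (Equivalently: for every other point r, the cross product (q − p) × (r − p) ≥ 0.)
Starting point (lowest x, tie lowest y): (-6, -10). Wrap until returning to start. Resulting hull: (-6, -10), (10, -1), (6, 7).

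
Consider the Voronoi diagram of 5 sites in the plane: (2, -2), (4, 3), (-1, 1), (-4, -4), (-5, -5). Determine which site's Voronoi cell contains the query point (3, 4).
Nearest site = (4, 3)

The Voronoi cell of site s contains exactly those query points closer to s than to any other site. Compute squared distances from q = (3, 4) to each site:
  (4 − 3)² + (3 − 4)² = 2
  (-1 − 3)² + (1 − 4)² = 25
  (2 − 3)² + (-2 − 4)² = 37
  (-4 − 3)² + (-4 − 4)² = 113
  (-5 − 3)² + (-5 − 4)² = 145
Minimum is attained by (4, 3), so q lies in its Voronoi cell.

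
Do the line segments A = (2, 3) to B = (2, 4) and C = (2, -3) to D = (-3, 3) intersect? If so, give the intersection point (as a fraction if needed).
No (intersection of containing lines falls outside at least one segment)

Parametrize and solve: t = -6, s = 0. At least one of these is outside [0, 1], so the segments do not intersect.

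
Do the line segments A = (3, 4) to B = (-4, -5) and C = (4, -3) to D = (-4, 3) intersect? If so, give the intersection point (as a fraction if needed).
Yes; intersection at (-4/57, 1/19) (t = 25/57 on AB, s = 29/57 on CD)

Parametrize AB as A + t(B − A) = (3 + -7 t, 4 + -9 t) and CD as C + s(D − C) = (4 + -8 s, -3 + 6 s). Solve the linear system for (t, s). Determinant = 114 ≠ 0, so a unique intersection of the containing lines exists. Solution: t = 25/57, s = 29/57 — both in [0, 1], so the segments cross. Intersection point: (-4/57, 1/19).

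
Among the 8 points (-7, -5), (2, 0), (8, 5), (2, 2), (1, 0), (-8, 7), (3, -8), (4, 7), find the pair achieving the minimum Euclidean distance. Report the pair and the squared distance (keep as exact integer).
Pair = ((2, 0), (1, 0)); squared distance = 1

Compute all C(8, 2) = 28 pairwise squared distances (x_i − x_j)² + (y_i − y_j)². The minimum is 1, attained by the pair ((2, 0), (1, 0)).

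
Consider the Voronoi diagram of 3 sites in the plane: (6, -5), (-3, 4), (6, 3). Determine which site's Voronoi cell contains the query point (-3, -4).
Nearest site = (-3, 4)

The Voronoi cell of site s contains exactly those query points closer to s than to any other site. Compute squared distances from q = (-3, -4) to each site:
  (-3 − -3)² + (4 − -4)² = 64
  (6 − -3)² + (-5 − -4)² = 82
  (6 − -3)² + (3 − -4)² = 130
Minimum is attained by (-3, 4), so q lies in its Voronoi cell.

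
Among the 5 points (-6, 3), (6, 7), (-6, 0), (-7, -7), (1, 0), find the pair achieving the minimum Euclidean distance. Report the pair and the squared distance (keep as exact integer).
Pair = ((-6, 3), (-6, 0)); squared distance = 9

Compute all C(5, 2) = 10 pairwise squared distances (x_i − x_j)² + (y_i − y_j)². The minimum is 9, attained by the pair ((-6, 3), (-6, 0)).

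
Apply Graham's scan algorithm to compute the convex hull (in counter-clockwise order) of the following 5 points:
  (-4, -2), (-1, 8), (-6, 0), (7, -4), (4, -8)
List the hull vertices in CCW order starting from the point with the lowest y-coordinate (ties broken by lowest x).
Hull (CCW) = [(4, -8), (7, -4), (-1, 8), (-6, 0), (-4, -2)]

Graham scan procedure:
  1. Find the pivot p₀ = point with lowest y (tie → lowest x): (4, -8).
  2. Sort the remaining points by polar angle around p₀.
  3. Walk through sorted points, maintaining a stack; pop the top while the last three entries make a non-left turn (cross product ≤ 0).
  4. Final stack is the convex hull in CCW order: (4, -8), (7, -4), (-1, 8), (-6, 0), (-4, -2).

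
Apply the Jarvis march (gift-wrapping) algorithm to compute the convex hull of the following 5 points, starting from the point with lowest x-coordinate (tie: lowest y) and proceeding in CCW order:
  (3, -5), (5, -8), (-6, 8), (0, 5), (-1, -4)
Hull (CCW) = [(-6, 8), (-1, -4), (5, -8), (0, 5)]

Jarvis march: at each step, from the current hull vertex p, select the next vertex q as the point such that every other point lies strictly to the left of (or on) the directed line p → q. (Equivalently: for every other point r, the cross product (q − p) × (r − p) ≥ 0.)
Starting point (lowest x, tie lowest y): (-6, 8). Wrap until returning to start. Resulting hull: (-6, 8), (-1, -4), (5, -8), (0, 5).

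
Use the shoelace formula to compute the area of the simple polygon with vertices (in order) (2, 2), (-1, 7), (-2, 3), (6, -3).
Area = 33/2

Shoelace formula: Area = (1/2) |Σ_i (x_i · y_{i+1} − x_{i+1} · y_i)| (indices mod n). Compute each cross term:
  (2)(7) − (-1)(2) = 16
  (-1)(3) − (-2)(7) = 11
  (-2)(-3) − (6)(3) = -12
  (6)(2) − (2)(-3) = 18
Sum = 33, so (signed) Area = 33/2 = 33/2, |Area| = 33/2.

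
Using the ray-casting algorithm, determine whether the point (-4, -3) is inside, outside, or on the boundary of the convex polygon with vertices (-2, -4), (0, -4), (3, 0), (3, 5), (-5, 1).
The point (-4, -3) lies strictly outside the polygon

Cast a horizontal ray to the right from the query point and count how many polygon edges it crosses (each edge strictly once or zero times, handled with the usual half-open convention). 
Parity of crossings → even ⇒ outside.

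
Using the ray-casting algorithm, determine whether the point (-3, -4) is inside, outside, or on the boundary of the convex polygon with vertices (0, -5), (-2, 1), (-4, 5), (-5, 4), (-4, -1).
The point (-3, -4) lies strictly outside the polygon

Cast a horizontal ray to the right from the query point and count how many polygon edges it crosses (each edge strictly once or zero times, handled with the usual half-open convention). 
Parity of crossings → even ⇒ outside.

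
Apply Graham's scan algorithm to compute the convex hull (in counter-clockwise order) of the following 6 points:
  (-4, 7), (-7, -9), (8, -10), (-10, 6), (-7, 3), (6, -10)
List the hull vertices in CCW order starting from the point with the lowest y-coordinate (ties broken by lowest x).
Hull (CCW) = [(6, -10), (8, -10), (-4, 7), (-10, 6), (-7, -9)]

Graham scan procedure:
  1. Find the pivot p₀ = point with lowest y (tie → lowest x): (6, -10).
  2. Sort the remaining points by polar angle around p₀.
  3. Walk through sorted points, maintaining a stack; pop the top while the last three entries make a non-left turn (cross product ≤ 0).
  4. Final stack is the convex hull in CCW order: (6, -10), (8, -10), (-4, 7), (-10, 6), (-7, -9).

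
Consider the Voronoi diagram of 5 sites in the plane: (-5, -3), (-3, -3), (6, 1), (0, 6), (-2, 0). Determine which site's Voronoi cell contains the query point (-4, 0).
Nearest site = (-2, 0)

The Voronoi cell of site s contains exactly those query points closer to s than to any other site. Compute squared distances from q = (-4, 0) to each site:
  (-2 − -4)² + (0 − 0)² = 4
  (-5 − -4)² + (-3 − 0)² = 10
  (-3 − -4)² + (-3 − 0)² = 10
  (0 − -4)² + (6 − 0)² = 52
  (6 − -4)² + (1 − 0)² = 101
Minimum is attained by (-2, 0), so q lies in its Voronoi cell.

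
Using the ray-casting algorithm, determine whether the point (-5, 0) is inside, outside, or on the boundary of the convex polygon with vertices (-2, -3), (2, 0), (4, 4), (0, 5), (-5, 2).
The point (-5, 0) lies strictly outside the polygon

Cast a horizontal ray to the right from the query point and count how many polygon edges it crosses (each edge strictly once or zero times, handled with the usual half-open convention). 
Parity of crossings → even ⇒ outside.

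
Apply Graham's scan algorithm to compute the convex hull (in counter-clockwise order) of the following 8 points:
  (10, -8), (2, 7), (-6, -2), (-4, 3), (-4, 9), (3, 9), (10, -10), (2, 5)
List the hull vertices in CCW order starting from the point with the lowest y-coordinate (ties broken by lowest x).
Hull (CCW) = [(10, -10), (10, -8), (3, 9), (-4, 9), (-6, -2)]

Graham scan procedure:
  1. Find the pivot p₀ = point with lowest y (tie → lowest x): (10, -10).
  2. Sort the remaining points by polar angle around p₀.
  3. Walk through sorted points, maintaining a stack; pop the top while the last three entries make a non-left turn (cross product ≤ 0).
  4. Final stack is the convex hull in CCW order: (10, -10), (10, -8), (3, 9), (-4, 9), (-6, -2).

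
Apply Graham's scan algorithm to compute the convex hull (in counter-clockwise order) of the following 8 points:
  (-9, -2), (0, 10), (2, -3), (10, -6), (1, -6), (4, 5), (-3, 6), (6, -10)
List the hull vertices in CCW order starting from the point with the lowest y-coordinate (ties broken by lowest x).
Hull (CCW) = [(6, -10), (10, -6), (4, 5), (0, 10), (-9, -2)]

Graham scan procedure:
  1. Find the pivot p₀ = point with lowest y (tie → lowest x): (6, -10).
  2. Sort the remaining points by polar angle around p₀.
  3. Walk through sorted points, maintaining a stack; pop the top while the last three entries make a non-left turn (cross product ≤ 0).
  4. Final stack is the convex hull in CCW order: (6, -10), (10, -6), (4, 5), (0, 10), (-9, -2).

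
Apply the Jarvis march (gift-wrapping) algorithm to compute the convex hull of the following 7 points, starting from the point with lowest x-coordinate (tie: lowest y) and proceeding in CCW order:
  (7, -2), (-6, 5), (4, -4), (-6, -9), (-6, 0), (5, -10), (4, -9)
Hull (CCW) = [(-6, -9), (5, -10), (7, -2), (-6, 5)]

Jarvis march: at each step, from the current hull vertex p, select the next vertex q as the point such that every other point lies strictly to the left of (or on) the directed line p → q. (Equivalently: for every other point r, the cross product (q − p) × (r − p) ≥ 0.)
Starting point (lowest x, tie lowest y): (-6, -9). Wrap until returning to start. Resulting hull: (-6, -9), (5, -10), (7, -2), (-6, 5).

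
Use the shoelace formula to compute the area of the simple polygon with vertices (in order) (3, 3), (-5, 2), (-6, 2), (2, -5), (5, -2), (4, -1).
Area = 44

Shoelace formula: Area = (1/2) |Σ_i (x_i · y_{i+1} − x_{i+1} · y_i)| (indices mod n). Compute each cross term:
  (3)(2) − (-5)(3) = 21
  (-5)(2) − (-6)(2) = 2
  (-6)(-5) − (2)(2) = 26
  (2)(-2) − (5)(-5) = 21
  (5)(-1) − (4)(-2) = 3
  (4)(3) − (3)(-1) = 15
Sum = 88, so (signed) Area = 88/2 = 44, |Area| = 44.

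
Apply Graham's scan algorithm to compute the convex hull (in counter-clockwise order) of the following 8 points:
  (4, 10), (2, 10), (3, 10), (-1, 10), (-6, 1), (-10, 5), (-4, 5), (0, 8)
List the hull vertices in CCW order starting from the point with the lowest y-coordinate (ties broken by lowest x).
Hull (CCW) = [(-6, 1), (4, 10), (-1, 10), (-10, 5)]

Graham scan procedure:
  1. Find the pivot p₀ = point with lowest y (tie → lowest x): (-6, 1).
  2. Sort the remaining points by polar angle around p₀.
  3. Walk through sorted points, maintaining a stack; pop the top while the last three entries make a non-left turn (cross product ≤ 0).
  4. Final stack is the convex hull in CCW order: (-6, 1), (4, 10), (-1, 10), (-10, 5).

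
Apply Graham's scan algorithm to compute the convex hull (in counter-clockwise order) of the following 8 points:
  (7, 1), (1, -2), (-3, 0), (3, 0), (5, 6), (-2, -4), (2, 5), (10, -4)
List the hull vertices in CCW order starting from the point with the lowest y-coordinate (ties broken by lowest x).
Hull (CCW) = [(-2, -4), (10, -4), (5, 6), (2, 5), (-3, 0)]

Graham scan procedure:
  1. Find the pivot p₀ = point with lowest y (tie → lowest x): (-2, -4).
  2. Sort the remaining points by polar angle around p₀.
  3. Walk through sorted points, maintaining a stack; pop the top while the last three entries make a non-left turn (cross product ≤ 0).
  4. Final stack is the convex hull in CCW order: (-2, -4), (10, -4), (5, 6), (2, 5), (-3, 0).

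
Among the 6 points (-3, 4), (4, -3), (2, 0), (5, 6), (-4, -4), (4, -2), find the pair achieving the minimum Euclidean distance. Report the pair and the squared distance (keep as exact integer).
Pair = ((4, -3), (4, -2)); squared distance = 1

Compute all C(6, 2) = 15 pairwise squared distances (x_i − x_j)² + (y_i − y_j)². The minimum is 1, attained by the pair ((4, -3), (4, -2)).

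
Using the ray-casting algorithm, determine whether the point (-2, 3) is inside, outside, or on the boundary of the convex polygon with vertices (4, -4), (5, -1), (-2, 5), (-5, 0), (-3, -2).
The point (-2, 3) lies strictly inside the polygon

Cast a horizontal ray to the right from the query point and count how many polygon edges it crosses (each edge strictly once or zero times, handled with the usual half-open convention). 
Parity of crossings → odd ⇒ inside.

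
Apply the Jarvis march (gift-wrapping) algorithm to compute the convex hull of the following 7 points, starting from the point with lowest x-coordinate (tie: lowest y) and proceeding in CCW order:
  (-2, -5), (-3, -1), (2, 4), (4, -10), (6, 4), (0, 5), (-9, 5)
Hull (CCW) = [(-9, 5), (-2, -5), (4, -10), (6, 4), (0, 5)]

Jarvis march: at each step, from the current hull vertex p, select the next vertex q as the point such that every other point lies strictly to the left of (or on) the directed line p → q. (Equivalently: for every other point r, the cross product (q − p) × (r − p) ≥ 0.)
Starting point (lowest x, tie lowest y): (-9, 5). Wrap until returning to start. Resulting hull: (-9, 5), (-2, -5), (4, -10), (6, 4), (0, 5).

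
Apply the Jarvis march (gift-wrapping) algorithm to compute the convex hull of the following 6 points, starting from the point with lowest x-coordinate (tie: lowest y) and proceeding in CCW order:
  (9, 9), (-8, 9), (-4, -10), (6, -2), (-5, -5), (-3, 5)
Hull (CCW) = [(-8, 9), (-4, -10), (6, -2), (9, 9)]

Jarvis march: at each step, from the current hull vertex p, select the next vertex q as the point such that every other point lies strictly to the left of (or on) the directed line p → q. (Equivalently: for every other point r, the cross product (q − p) × (r − p) ≥ 0.)
Starting point (lowest x, tie lowest y): (-8, 9). Wrap until returning to start. Resulting hull: (-8, 9), (-4, -10), (6, -2), (9, 9).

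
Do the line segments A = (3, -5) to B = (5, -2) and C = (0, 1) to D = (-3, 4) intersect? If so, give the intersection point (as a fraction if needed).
No (intersection of containing lines falls outside at least one segment)

Parametrize and solve: t = 3/5, s = -7/5. At least one of these is outside [0, 1], so the segments do not intersect.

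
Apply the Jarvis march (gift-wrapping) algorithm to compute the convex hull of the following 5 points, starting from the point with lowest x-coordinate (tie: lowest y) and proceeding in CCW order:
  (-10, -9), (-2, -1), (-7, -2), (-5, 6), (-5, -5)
Hull (CCW) = [(-10, -9), (-5, -5), (-2, -1), (-5, 6)]

Jarvis march: at each step, from the current hull vertex p, select the next vertex q as the point such that every other point lies strictly to the left of (or on) the directed line p → q. (Equivalently: for every other point r, the cross product (q − p) × (r − p) ≥ 0.)
Starting point (lowest x, tie lowest y): (-10, -9). Wrap until returning to start. Resulting hull: (-10, -9), (-5, -5), (-2, -1), (-5, 6).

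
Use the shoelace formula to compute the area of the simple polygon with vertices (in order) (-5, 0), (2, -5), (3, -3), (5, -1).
Area = 41/2

Shoelace formula: Area = (1/2) |Σ_i (x_i · y_{i+1} − x_{i+1} · y_i)| (indices mod n). Compute each cross term:
  (-5)(-5) − (2)(0) = 25
  (2)(-3) − (3)(-5) = 9
  (3)(-1) − (5)(-3) = 12
  (5)(0) − (-5)(-1) = -5
Sum = 41, so (signed) Area = 41/2 = 41/2, |Area| = 41/2.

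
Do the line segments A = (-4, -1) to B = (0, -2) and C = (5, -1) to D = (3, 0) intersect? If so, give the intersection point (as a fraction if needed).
No (intersection of containing lines falls outside at least one segment)

Parametrize and solve: t = 9/2, s = -9/2. At least one of these is outside [0, 1], so the segments do not intersect.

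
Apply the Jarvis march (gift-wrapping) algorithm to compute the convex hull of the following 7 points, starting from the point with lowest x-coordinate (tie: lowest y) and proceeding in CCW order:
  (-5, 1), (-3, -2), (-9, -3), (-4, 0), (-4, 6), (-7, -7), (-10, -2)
Hull (CCW) = [(-10, -2), (-7, -7), (-3, -2), (-4, 6)]

Jarvis march: at each step, from the current hull vertex p, select the next vertex q as the point such that every other point lies strictly to the left of (or on) the directed line p → q. (Equivalently: for every other point r, the cross product (q − p) × (r − p) ≥ 0.)
Starting point (lowest x, tie lowest y): (-10, -2). Wrap until returning to start. Resulting hull: (-10, -2), (-7, -7), (-3, -2), (-4, 6).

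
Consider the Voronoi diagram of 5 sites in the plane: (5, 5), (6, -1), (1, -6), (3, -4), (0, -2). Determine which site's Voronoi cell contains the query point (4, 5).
Nearest site = (5, 5)

The Voronoi cell of site s contains exactly those query points closer to s than to any other site. Compute squared distances from q = (4, 5) to each site:
  (5 − 4)² + (5 − 5)² = 1
  (6 − 4)² + (-1 − 5)² = 40
  (0 − 4)² + (-2 − 5)² = 65
  (3 − 4)² + (-4 − 5)² = 82
  (1 − 4)² + (-6 − 5)² = 130
Minimum is attained by (5, 5), so q lies in its Voronoi cell.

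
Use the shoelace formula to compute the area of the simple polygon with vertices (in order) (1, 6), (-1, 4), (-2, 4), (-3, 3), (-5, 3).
Area = 7/2

Shoelace formula: Area = (1/2) |Σ_i (x_i · y_{i+1} − x_{i+1} · y_i)| (indices mod n). Compute each cross term:
  (1)(4) − (-1)(6) = 10
  (-1)(4) − (-2)(4) = 4
  (-2)(3) − (-3)(4) = 6
  (-3)(3) − (-5)(3) = 6
  (-5)(6) − (1)(3) = -33
Sum = -7, so (signed) Area = -7/2 = -7/2, |Area| = 7/2.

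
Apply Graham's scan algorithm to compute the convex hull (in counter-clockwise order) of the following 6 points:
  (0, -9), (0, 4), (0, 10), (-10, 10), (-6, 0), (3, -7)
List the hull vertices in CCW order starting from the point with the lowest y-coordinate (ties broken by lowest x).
Hull (CCW) = [(0, -9), (3, -7), (0, 10), (-10, 10), (-6, 0)]

Graham scan procedure:
  1. Find the pivot p₀ = point with lowest y (tie → lowest x): (0, -9).
  2. Sort the remaining points by polar angle around p₀.
  3. Walk through sorted points, maintaining a stack; pop the top while the last three entries make a non-left turn (cross product ≤ 0).
  4. Final stack is the convex hull in CCW order: (0, -9), (3, -7), (0, 10), (-10, 10), (-6, 0).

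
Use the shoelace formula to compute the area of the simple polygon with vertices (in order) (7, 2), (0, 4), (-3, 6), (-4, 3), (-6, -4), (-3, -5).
Area = 68

Shoelace formula: Area = (1/2) |Σ_i (x_i · y_{i+1} − x_{i+1} · y_i)| (indices mod n). Compute each cross term:
  (7)(4) − (0)(2) = 28
  (0)(6) − (-3)(4) = 12
  (-3)(3) − (-4)(6) = 15
  (-4)(-4) − (-6)(3) = 34
  (-6)(-5) − (-3)(-4) = 18
  (-3)(2) − (7)(-5) = 29
Sum = 136, so (signed) Area = 136/2 = 68, |Area| = 68.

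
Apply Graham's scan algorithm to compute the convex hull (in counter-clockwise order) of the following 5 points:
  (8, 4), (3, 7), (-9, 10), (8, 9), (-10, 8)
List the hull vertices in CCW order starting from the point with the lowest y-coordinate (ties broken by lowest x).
Hull (CCW) = [(8, 4), (8, 9), (-9, 10), (-10, 8)]

Graham scan procedure:
  1. Find the pivot p₀ = point with lowest y (tie → lowest x): (8, 4).
  2. Sort the remaining points by polar angle around p₀.
  3. Walk through sorted points, maintaining a stack; pop the top while the last three entries make a non-left turn (cross product ≤ 0).
  4. Final stack is the convex hull in CCW order: (8, 4), (8, 9), (-9, 10), (-10, 8).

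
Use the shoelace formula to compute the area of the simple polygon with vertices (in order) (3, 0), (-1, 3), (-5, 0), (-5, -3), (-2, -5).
Area = 73/2

Shoelace formula: Area = (1/2) |Σ_i (x_i · y_{i+1} − x_{i+1} · y_i)| (indices mod n). Compute each cross term:
  (3)(3) − (-1)(0) = 9
  (-1)(0) − (-5)(3) = 15
  (-5)(-3) − (-5)(0) = 15
  (-5)(-5) − (-2)(-3) = 19
  (-2)(0) − (3)(-5) = 15
Sum = 73, so (signed) Area = 73/2 = 73/2, |Area| = 73/2.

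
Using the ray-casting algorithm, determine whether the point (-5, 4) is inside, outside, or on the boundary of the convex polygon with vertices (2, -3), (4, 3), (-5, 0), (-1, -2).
The point (-5, 4) lies strictly outside the polygon

Cast a horizontal ray to the right from the query point and count how many polygon edges it crosses (each edge strictly once or zero times, handled with the usual half-open convention). 
Parity of crossings → even ⇒ outside.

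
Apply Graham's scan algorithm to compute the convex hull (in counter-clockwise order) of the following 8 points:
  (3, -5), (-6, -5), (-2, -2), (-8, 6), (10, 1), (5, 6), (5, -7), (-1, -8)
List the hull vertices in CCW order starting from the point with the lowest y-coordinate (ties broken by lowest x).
Hull (CCW) = [(-1, -8), (5, -7), (10, 1), (5, 6), (-8, 6), (-6, -5)]

Graham scan procedure:
  1. Find the pivot p₀ = point with lowest y (tie → lowest x): (-1, -8).
  2. Sort the remaining points by polar angle around p₀.
  3. Walk through sorted points, maintaining a stack; pop the top while the last three entries make a non-left turn (cross product ≤ 0).
  4. Final stack is the convex hull in CCW order: (-1, -8), (5, -7), (10, 1), (5, 6), (-8, 6), (-6, -5).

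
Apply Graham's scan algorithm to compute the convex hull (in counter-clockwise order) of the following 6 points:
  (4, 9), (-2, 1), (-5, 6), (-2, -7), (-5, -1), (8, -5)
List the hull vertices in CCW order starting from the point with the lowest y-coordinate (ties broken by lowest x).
Hull (CCW) = [(-2, -7), (8, -5), (4, 9), (-5, 6), (-5, -1)]

Graham scan procedure:
  1. Find the pivot p₀ = point with lowest y (tie → lowest x): (-2, -7).
  2. Sort the remaining points by polar angle around p₀.
  3. Walk through sorted points, maintaining a stack; pop the top while the last three entries make a non-left turn (cross product ≤ 0).
  4. Final stack is the convex hull in CCW order: (-2, -7), (8, -5), (4, 9), (-5, 6), (-5, -1).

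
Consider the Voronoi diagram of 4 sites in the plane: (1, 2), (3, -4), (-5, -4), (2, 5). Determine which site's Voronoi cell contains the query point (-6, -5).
Nearest site = (-5, -4)

The Voronoi cell of site s contains exactly those query points closer to s than to any other site. Compute squared distances from q = (-6, -5) to each site:
  (-5 − -6)² + (-4 − -5)² = 2
  (3 − -6)² + (-4 − -5)² = 82
  (1 − -6)² + (2 − -5)² = 98
  (2 − -6)² + (5 − -5)² = 164
Minimum is attained by (-5, -4), so q lies in its Voronoi cell.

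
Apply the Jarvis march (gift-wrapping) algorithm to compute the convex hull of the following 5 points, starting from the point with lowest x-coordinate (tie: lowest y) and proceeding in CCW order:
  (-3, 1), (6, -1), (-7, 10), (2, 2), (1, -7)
Hull (CCW) = [(-7, 10), (-3, 1), (1, -7), (6, -1)]

Jarvis march: at each step, from the current hull vertex p, select the next vertex q as the point such that every other point lies strictly to the left of (or on) the directed line p → q. (Equivalently: for every other point r, the cross product (q − p) × (r − p) ≥ 0.)
Starting point (lowest x, tie lowest y): (-7, 10). Wrap until returning to start. Resulting hull: (-7, 10), (-3, 1), (1, -7), (6, -1).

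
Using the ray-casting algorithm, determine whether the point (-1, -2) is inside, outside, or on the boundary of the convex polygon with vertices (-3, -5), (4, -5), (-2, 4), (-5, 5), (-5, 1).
The point (-1, -2) lies strictly inside the polygon

Cast a horizontal ray to the right from the query point and count how many polygon edges it crosses (each edge strictly once or zero times, handled with the usual half-open convention). 
Parity of crossings → odd ⇒ inside.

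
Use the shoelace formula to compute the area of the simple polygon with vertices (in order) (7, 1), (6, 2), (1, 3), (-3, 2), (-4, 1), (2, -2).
Area = 31

Shoelace formula: Area = (1/2) |Σ_i (x_i · y_{i+1} − x_{i+1} · y_i)| (indices mod n). Compute each cross term:
  (7)(2) − (6)(1) = 8
  (6)(3) − (1)(2) = 16
  (1)(2) − (-3)(3) = 11
  (-3)(1) − (-4)(2) = 5
  (-4)(-2) − (2)(1) = 6
  (2)(1) − (7)(-2) = 16
Sum = 62, so (signed) Area = 62/2 = 31, |Area| = 31.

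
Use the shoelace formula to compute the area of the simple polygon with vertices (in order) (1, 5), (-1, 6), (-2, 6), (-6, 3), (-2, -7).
Area = 46

Shoelace formula: Area = (1/2) |Σ_i (x_i · y_{i+1} − x_{i+1} · y_i)| (indices mod n). Compute each cross term:
  (1)(6) − (-1)(5) = 11
  (-1)(6) − (-2)(6) = 6
  (-2)(3) − (-6)(6) = 30
  (-6)(-7) − (-2)(3) = 48
  (-2)(5) − (1)(-7) = -3
Sum = 92, so (signed) Area = 92/2 = 46, |Area| = 46.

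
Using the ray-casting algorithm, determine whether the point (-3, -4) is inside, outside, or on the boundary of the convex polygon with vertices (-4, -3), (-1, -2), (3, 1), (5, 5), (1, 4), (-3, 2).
The point (-3, -4) lies strictly outside the polygon

Cast a horizontal ray to the right from the query point and count how many polygon edges it crosses (each edge strictly once or zero times, handled with the usual half-open convention). 
Parity of crossings → even ⇒ outside.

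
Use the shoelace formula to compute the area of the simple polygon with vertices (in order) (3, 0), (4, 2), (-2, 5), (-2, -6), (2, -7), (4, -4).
Area = 55

Shoelace formula: Area = (1/2) |Σ_i (x_i · y_{i+1} − x_{i+1} · y_i)| (indices mod n). Compute each cross term:
  (3)(2) − (4)(0) = 6
  (4)(5) − (-2)(2) = 24
  (-2)(-6) − (-2)(5) = 22
  (-2)(-7) − (2)(-6) = 26
  (2)(-4) − (4)(-7) = 20
  (4)(0) − (3)(-4) = 12
Sum = 110, so (signed) Area = 110/2 = 55, |Area| = 55.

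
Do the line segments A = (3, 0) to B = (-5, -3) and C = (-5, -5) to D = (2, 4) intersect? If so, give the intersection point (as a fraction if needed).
Yes; intersection at (-143/51, -37/17) (t = 37/51 on AB, s = 16/51 on CD)

Parametrize AB as A + t(B − A) = (3 + -8 t, 0 + -3 t) and CD as C + s(D − C) = (-5 + 7 s, -5 + 9 s). Solve the linear system for (t, s). Determinant = 51 ≠ 0, so a unique intersection of the containing lines exists. Solution: t = 37/51, s = 16/51 — both in [0, 1], so the segments cross. Intersection point: (-143/51, -37/17).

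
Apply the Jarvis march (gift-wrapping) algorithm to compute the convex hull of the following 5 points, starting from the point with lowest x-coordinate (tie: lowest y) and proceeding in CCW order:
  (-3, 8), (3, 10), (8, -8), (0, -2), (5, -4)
Hull (CCW) = [(-3, 8), (0, -2), (8, -8), (3, 10)]

Jarvis march: at each step, from the current hull vertex p, select the next vertex q as the point such that every other point lies strictly to the left of (or on) the directed line p → q. (Equivalently: for every other point r, the cross product (q − p) × (r − p) ≥ 0.)
Starting point (lowest x, tie lowest y): (-3, 8). Wrap until returning to start. Resulting hull: (-3, 8), (0, -2), (8, -8), (3, 10).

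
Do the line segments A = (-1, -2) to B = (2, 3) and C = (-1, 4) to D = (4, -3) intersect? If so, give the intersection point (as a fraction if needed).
Yes; intersection at (22/23, 29/23) (t = 15/23 on AB, s = 9/23 on CD)

Parametrize AB as A + t(B − A) = (-1 + 3 t, -2 + 5 t) and CD as C + s(D − C) = (-1 + 5 s, 4 + -7 s). Solve the linear system for (t, s). Determinant = 46 ≠ 0, so a unique intersection of the containing lines exists. Solution: t = 15/23, s = 9/23 — both in [0, 1], so the segments cross. Intersection point: (22/23, 29/23).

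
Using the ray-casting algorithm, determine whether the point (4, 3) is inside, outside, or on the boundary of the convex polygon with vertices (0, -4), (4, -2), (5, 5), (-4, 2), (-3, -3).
The point (4, 3) lies strictly inside the polygon

Cast a horizontal ray to the right from the query point and count how many polygon edges it crosses (each edge strictly once or zero times, handled with the usual half-open convention). 
Parity of crossings → odd ⇒ inside.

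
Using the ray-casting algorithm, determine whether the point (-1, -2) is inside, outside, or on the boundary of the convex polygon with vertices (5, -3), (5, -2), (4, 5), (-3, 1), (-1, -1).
The point (-1, -2) lies strictly outside the polygon

Cast a horizontal ray to the right from the query point and count how many polygon edges it crosses (each edge strictly once or zero times, handled with the usual half-open convention). 
Parity of crossings → even ⇒ outside.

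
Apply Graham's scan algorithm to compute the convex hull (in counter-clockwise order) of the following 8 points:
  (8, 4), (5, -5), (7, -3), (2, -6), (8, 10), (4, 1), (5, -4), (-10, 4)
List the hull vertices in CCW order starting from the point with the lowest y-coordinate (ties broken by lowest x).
Hull (CCW) = [(2, -6), (5, -5), (7, -3), (8, 4), (8, 10), (-10, 4)]

Graham scan procedure:
  1. Find the pivot p₀ = point with lowest y (tie → lowest x): (2, -6).
  2. Sort the remaining points by polar angle around p₀.
  3. Walk through sorted points, maintaining a stack; pop the top while the last three entries make a non-left turn (cross product ≤ 0).
  4. Final stack is the convex hull in CCW order: (2, -6), (5, -5), (7, -3), (8, 4), (8, 10), (-10, 4).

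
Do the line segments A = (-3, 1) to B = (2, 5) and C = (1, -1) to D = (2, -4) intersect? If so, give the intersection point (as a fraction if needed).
No (intersection of containing lines falls outside at least one segment)

Parametrize and solve: t = 10/19, s = -26/19. At least one of these is outside [0, 1], so the segments do not intersect.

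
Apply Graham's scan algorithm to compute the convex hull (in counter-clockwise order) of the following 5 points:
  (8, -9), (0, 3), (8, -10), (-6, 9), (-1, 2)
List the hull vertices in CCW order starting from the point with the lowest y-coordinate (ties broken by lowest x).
Hull (CCW) = [(8, -10), (8, -9), (0, 3), (-6, 9), (-1, 2)]

Graham scan procedure:
  1. Find the pivot p₀ = point with lowest y (tie → lowest x): (8, -10).
  2. Sort the remaining points by polar angle around p₀.
  3. Walk through sorted points, maintaining a stack; pop the top while the last three entries make a non-left turn (cross product ≤ 0).
  4. Final stack is the convex hull in CCW order: (8, -10), (8, -9), (0, 3), (-6, 9), (-1, 2).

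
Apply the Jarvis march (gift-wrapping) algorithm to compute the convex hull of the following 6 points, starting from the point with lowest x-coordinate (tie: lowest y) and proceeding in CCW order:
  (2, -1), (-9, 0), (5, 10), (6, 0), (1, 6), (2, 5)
Hull (CCW) = [(-9, 0), (2, -1), (6, 0), (5, 10)]

Jarvis march: at each step, from the current hull vertex p, select the next vertex q as the point such that every other point lies strictly to the left of (or on) the directed line p → q. (Equivalently: for every other point r, the cross product (q − p) × (r − p) ≥ 0.)
Starting point (lowest x, tie lowest y): (-9, 0). Wrap until returning to start. Resulting hull: (-9, 0), (2, -1), (6, 0), (5, 10).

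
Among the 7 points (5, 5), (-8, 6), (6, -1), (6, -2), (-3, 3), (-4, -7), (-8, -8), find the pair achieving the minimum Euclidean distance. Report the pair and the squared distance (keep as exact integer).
Pair = ((6, -1), (6, -2)); squared distance = 1

Compute all C(7, 2) = 21 pairwise squared distances (x_i − x_j)² + (y_i − y_j)². The minimum is 1, attained by the pair ((6, -1), (6, -2)).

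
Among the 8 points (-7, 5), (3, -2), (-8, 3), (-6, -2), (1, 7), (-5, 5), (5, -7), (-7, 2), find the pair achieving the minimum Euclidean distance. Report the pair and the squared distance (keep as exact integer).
Pair = ((-8, 3), (-7, 2)); squared distance = 2

Compute all C(8, 2) = 28 pairwise squared distances (x_i − x_j)² + (y_i − y_j)². The minimum is 2, attained by the pair ((-8, 3), (-7, 2)).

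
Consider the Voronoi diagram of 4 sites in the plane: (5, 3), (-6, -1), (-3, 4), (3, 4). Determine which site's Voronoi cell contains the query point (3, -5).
Nearest site = (5, 3)

The Voronoi cell of site s contains exactly those query points closer to s than to any other site. Compute squared distances from q = (3, -5) to each site:
  (5 − 3)² + (3 − -5)² = 68
  (3 − 3)² + (4 − -5)² = 81
  (-6 − 3)² + (-1 − -5)² = 97
  (-3 − 3)² + (4 − -5)² = 117
Minimum is attained by (5, 3), so q lies in its Voronoi cell.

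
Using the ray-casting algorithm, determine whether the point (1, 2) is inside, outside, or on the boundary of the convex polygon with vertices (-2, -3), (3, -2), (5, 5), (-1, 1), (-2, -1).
The point (1, 2) lies strictly inside the polygon

Cast a horizontal ray to the right from the query point and count how many polygon edges it crosses (each edge strictly once or zero times, handled with the usual half-open convention). 
Parity of crossings → odd ⇒ inside.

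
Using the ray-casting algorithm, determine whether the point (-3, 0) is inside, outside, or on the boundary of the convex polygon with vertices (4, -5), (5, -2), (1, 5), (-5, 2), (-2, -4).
The point (-3, 0) lies strictly inside the polygon

Cast a horizontal ray to the right from the query point and count how many polygon edges it crosses (each edge strictly once or zero times, handled with the usual half-open convention). 
Parity of crossings → odd ⇒ inside.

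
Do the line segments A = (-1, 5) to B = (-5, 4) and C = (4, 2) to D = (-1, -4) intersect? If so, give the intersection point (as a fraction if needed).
No (intersection of containing lines falls outside at least one segment)

Parametrize and solve: t = -45/19, s = -17/19. At least one of these is outside [0, 1], so the segments do not intersect.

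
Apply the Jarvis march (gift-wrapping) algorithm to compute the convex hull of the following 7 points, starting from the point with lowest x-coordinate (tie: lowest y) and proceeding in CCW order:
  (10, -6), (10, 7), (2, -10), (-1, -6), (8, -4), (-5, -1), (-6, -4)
Hull (CCW) = [(-6, -4), (2, -10), (10, -6), (10, 7), (-5, -1)]

Jarvis march: at each step, from the current hull vertex p, select the next vertex q as the point such that every other point lies strictly to the left of (or on) the directed line p → q. (Equivalently: for every other point r, the cross product (q − p) × (r − p) ≥ 0.)
Starting point (lowest x, tie lowest y): (-6, -4). Wrap until returning to start. Resulting hull: (-6, -4), (2, -10), (10, -6), (10, 7), (-5, -1).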